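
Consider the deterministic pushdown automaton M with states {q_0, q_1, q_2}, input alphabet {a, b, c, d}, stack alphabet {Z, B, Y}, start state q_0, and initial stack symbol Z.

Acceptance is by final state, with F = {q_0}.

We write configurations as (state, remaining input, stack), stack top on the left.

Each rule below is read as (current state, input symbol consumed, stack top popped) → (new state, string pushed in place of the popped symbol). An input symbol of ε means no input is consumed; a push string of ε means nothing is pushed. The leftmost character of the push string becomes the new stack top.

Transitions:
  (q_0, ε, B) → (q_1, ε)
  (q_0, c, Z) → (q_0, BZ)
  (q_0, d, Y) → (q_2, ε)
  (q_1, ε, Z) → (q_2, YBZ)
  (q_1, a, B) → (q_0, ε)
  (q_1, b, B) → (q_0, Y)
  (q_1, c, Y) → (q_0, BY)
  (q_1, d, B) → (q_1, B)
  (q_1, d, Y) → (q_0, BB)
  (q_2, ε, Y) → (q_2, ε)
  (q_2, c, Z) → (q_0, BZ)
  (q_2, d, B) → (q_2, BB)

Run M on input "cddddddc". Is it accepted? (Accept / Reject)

(q_0, cddddddc, Z)
  read c, top Z: go to q_0, push BZ → (q_0, ddddddc, BZ)
  ε-move, top B: go to q_1, push ε → (q_1, ddddddc, Z)
  ε-move, top Z: go to q_2, push YBZ → (q_2, ddddddc, YBZ)
  ε-move, top Y: go to q_2, push ε → (q_2, ddddddc, BZ)
  read d, top B: go to q_2, push BB → (q_2, dddddc, BBZ)
  read d, top B: go to q_2, push BB → (q_2, ddddc, BBBZ)
  read d, top B: go to q_2, push BB → (q_2, dddc, BBBBZ)
  read d, top B: go to q_2, push BB → (q_2, ddc, BBBBBZ)
  read d, top B: go to q_2, push BB → (q_2, dc, BBBBBBZ)
  read d, top B: go to q_2, push BB → (q_2, c, BBBBBBBZ)
No transition applies at (q_2, c, BBBBBBBZ); input not fully consumed.

Reject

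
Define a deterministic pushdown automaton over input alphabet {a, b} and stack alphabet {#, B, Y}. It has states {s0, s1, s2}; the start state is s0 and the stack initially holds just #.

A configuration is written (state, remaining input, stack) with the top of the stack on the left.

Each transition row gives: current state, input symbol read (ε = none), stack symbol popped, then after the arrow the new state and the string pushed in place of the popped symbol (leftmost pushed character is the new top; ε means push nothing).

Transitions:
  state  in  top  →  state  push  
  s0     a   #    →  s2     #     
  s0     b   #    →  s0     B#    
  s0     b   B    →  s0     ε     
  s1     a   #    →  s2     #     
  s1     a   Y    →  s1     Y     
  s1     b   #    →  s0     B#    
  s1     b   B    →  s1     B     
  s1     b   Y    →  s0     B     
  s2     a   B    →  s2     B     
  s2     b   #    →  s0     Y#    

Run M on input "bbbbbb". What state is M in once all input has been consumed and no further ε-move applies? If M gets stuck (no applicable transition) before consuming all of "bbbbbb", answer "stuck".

s0

(s0, bbbbbb, #) ⊢ (s0, bbbbb, B#) ⊢ (s0, bbbb, #) ⊢ (s0, bbb, B#) ⊢ (s0, bb, #) ⊢ (s0, b, B#) ⊢ (s0, ε, #)
All input consumed; M is in state s0.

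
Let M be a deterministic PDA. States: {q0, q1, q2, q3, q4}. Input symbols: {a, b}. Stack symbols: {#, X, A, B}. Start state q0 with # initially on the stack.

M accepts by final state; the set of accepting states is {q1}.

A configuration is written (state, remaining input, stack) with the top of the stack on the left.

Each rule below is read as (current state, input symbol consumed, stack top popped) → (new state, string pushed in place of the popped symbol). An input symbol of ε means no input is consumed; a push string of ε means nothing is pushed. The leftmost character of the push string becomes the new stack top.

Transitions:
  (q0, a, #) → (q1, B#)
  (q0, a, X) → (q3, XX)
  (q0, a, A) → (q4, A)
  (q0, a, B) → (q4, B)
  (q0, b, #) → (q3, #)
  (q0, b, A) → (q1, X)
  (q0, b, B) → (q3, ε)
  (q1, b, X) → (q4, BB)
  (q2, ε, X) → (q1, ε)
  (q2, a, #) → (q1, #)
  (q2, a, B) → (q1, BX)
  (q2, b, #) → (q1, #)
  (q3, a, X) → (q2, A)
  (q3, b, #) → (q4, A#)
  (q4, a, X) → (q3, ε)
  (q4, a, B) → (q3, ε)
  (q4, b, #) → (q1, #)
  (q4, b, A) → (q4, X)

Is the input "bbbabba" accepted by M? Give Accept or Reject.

Reject

(q0, bbbabba, #) ⊢ (q3, bbabba, #) ⊢ (q4, babba, A#) ⊢ (q4, abba, X#) ⊢ (q3, bba, #) ⊢ (q4, ba, A#) ⊢ (q4, a, X#) ⊢ (q3, ε, #)
All input consumed; state q3 ∉ F and no further ε-move applies.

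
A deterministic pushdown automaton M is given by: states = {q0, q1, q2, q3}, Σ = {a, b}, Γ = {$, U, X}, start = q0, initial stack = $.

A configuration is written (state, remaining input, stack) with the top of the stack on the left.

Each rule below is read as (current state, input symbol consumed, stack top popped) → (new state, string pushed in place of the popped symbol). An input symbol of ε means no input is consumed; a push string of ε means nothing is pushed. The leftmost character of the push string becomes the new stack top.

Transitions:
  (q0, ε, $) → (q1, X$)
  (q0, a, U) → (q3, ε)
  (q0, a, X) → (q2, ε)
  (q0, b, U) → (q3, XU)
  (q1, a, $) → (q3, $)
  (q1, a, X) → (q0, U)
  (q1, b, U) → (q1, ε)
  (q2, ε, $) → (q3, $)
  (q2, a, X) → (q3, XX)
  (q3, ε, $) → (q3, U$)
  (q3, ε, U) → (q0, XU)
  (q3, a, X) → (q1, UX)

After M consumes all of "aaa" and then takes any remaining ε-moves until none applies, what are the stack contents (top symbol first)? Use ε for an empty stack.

(q0, aaa, $) ⊢ (q1, aaa, X$) ⊢ (q0, aa, U$) ⊢ (q3, a, $) ⊢ (q3, a, U$) ⊢ (q0, a, XU$) ⊢ (q2, ε, U$)
All input consumed in state q2 with stack U$.

U$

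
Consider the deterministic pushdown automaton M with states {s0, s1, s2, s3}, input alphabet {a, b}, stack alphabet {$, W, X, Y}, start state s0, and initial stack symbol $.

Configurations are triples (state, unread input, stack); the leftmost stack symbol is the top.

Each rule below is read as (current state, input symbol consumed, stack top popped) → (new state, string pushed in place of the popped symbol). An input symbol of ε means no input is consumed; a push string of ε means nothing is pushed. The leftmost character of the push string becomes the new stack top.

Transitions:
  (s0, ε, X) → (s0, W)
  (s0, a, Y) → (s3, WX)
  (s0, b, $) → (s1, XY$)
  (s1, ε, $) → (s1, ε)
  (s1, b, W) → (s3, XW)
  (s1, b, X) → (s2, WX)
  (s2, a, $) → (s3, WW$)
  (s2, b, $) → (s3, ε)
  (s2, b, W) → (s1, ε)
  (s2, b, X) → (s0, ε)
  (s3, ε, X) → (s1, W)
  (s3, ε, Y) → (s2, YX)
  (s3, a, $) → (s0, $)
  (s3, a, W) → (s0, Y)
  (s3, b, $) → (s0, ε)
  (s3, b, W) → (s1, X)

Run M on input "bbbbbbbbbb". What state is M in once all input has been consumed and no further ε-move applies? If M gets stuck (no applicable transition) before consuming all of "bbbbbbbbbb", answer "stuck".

(s0, bbbbbbbbbb, $) ⊢ (s1, bbbbbbbbb, XY$) ⊢ (s2, bbbbbbbb, WXY$) ⊢ (s1, bbbbbbb, XY$) ⊢ (s2, bbbbbb, WXY$) ⊢ (s1, bbbbb, XY$) ⊢ (s2, bbbb, WXY$) ⊢ (s1, bbb, XY$) ⊢ (s2, bb, WXY$) ⊢ (s1, b, XY$) ⊢ (s2, ε, WXY$)
All input consumed; M is in state s2.

s2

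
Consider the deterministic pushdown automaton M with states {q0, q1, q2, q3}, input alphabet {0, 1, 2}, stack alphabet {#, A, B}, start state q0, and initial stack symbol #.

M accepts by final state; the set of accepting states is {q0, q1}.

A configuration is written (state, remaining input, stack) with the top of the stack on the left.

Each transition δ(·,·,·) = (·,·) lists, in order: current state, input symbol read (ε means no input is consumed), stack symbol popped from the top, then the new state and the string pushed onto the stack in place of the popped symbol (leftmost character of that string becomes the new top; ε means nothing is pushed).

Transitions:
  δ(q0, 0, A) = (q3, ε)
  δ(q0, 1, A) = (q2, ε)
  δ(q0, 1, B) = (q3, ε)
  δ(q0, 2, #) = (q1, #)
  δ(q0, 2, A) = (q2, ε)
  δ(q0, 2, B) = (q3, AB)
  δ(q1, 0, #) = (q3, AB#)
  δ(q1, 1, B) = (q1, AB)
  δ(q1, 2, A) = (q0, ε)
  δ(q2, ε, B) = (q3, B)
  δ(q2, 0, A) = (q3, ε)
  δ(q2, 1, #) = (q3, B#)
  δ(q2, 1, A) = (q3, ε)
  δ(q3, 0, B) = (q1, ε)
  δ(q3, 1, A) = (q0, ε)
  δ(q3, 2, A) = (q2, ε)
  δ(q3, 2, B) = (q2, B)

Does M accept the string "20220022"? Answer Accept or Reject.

(q0, 20220022, #)
  read 2, top #: go to q1, push # → (q1, 0220022, #)
  read 0, top #: go to q3, push AB# → (q3, 220022, AB#)
  read 2, top A: go to q2, push ε → (q2, 20022, B#)
  ε-move, top B: go to q3, push B → (q3, 20022, B#)
  read 2, top B: go to q2, push B → (q2, 0022, B#)
  ε-move, top B: go to q3, push B → (q3, 0022, B#)
  read 0, top B: go to q1, push ε → (q1, 022, #)
  read 0, top #: go to q3, push AB# → (q3, 22, AB#)
  read 2, top A: go to q2, push ε → (q2, 2, B#)
  ε-move, top B: go to q3, push B → (q3, 2, B#)
  read 2, top B: go to q2, push B → (q2, ε, B#)
  ε-move, top B: go to q3, push B → (q3, ε, B#)
All input consumed; state q3 ∉ F and no further ε-move applies.

Reject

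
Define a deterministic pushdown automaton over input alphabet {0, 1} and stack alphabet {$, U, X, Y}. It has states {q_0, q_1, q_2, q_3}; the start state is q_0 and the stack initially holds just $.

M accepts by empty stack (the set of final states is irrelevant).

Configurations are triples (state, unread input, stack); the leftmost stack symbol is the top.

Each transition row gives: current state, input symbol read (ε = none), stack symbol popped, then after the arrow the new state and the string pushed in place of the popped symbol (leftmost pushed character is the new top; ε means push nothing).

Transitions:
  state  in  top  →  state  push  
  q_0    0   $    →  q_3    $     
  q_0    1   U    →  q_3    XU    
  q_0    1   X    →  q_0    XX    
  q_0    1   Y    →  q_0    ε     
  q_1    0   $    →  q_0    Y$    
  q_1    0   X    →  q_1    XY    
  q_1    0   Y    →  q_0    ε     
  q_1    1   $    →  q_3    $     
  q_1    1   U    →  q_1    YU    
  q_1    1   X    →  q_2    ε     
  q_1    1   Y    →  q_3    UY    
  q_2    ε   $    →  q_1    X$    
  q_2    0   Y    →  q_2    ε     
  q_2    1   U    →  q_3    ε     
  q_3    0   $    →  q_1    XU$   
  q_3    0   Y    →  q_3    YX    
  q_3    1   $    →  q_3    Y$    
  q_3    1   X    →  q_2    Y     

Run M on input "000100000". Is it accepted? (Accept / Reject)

Reject

(q_0, 000100000, $) ⊢ (q_3, 00100000, $) ⊢ (q_1, 0100000, XU$) ⊢ (q_1, 100000, XYU$) ⊢ (q_2, 00000, YU$) ⊢ (q_2, 0000, U$)
No transition applies at (q_2, 0000, U$); input not fully consumed.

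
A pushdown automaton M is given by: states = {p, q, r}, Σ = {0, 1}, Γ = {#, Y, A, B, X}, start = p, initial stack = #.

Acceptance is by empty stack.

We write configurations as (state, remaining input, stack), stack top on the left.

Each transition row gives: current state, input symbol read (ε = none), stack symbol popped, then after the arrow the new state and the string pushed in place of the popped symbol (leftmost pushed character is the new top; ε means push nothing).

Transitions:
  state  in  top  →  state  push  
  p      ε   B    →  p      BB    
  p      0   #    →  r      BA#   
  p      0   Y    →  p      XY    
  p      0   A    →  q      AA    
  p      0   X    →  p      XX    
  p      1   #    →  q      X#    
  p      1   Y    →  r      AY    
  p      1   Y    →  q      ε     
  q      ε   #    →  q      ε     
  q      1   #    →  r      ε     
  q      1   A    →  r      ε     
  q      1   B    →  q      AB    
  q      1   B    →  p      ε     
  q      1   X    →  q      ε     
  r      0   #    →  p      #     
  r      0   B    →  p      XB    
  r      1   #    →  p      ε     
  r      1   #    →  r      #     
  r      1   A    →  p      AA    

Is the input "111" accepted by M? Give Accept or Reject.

Accept

One accepting computation: (p, 111, #) ⊢ (q, 11, X#) ⊢ (q, 1, #) ⊢ (r, ε, ε)
All input consumed and the stack is empty.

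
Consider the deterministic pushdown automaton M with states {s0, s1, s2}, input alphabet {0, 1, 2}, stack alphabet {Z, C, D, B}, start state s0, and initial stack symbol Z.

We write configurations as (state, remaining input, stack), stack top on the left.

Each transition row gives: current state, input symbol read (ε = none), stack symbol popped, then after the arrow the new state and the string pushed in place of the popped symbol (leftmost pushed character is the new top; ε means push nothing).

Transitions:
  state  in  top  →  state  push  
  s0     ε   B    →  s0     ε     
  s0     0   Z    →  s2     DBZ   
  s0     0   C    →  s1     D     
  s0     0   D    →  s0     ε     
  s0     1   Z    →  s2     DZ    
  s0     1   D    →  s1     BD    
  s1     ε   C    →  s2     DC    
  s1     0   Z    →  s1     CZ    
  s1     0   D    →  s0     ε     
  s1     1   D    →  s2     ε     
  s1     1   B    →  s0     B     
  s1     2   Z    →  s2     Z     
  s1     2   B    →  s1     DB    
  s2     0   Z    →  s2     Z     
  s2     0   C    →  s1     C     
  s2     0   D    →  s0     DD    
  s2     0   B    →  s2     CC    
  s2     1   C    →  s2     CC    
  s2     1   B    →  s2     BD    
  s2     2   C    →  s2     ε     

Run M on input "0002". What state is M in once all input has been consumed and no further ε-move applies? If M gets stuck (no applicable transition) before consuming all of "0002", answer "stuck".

stuck

(s0, 0002, Z)
  read 0, top Z: go to s2, push DBZ → (s2, 002, DBZ)
  read 0, top D: go to s0, push DD → (s0, 02, DDBZ)
  read 0, top D: go to s0, push ε → (s0, 2, DBZ)
No transition for (s0, 2, top D); M blocks with input 2 remaining.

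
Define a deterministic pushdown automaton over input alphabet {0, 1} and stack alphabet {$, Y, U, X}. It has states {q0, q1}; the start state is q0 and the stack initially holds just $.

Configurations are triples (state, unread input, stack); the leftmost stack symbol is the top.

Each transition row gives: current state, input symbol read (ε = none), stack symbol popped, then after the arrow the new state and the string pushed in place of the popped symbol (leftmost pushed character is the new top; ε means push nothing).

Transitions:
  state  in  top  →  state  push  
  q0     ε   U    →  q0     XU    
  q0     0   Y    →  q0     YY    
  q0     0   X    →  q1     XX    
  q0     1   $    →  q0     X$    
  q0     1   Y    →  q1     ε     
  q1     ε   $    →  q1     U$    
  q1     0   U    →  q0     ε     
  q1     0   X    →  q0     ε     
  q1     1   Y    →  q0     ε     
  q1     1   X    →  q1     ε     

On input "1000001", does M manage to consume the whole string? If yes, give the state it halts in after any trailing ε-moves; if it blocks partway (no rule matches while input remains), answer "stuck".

q1

(q0, 1000001, $)
  read 1, top $: go to q0, push X$ → (q0, 000001, X$)
  read 0, top X: go to q1, push XX → (q1, 00001, XX$)
  read 0, top X: go to q0, push ε → (q0, 0001, X$)
  read 0, top X: go to q1, push XX → (q1, 001, XX$)
  read 0, top X: go to q0, push ε → (q0, 01, X$)
  read 0, top X: go to q1, push XX → (q1, 1, XX$)
  read 1, top X: go to q1, push ε → (q1, ε, X$)
All input consumed; M is in state q1.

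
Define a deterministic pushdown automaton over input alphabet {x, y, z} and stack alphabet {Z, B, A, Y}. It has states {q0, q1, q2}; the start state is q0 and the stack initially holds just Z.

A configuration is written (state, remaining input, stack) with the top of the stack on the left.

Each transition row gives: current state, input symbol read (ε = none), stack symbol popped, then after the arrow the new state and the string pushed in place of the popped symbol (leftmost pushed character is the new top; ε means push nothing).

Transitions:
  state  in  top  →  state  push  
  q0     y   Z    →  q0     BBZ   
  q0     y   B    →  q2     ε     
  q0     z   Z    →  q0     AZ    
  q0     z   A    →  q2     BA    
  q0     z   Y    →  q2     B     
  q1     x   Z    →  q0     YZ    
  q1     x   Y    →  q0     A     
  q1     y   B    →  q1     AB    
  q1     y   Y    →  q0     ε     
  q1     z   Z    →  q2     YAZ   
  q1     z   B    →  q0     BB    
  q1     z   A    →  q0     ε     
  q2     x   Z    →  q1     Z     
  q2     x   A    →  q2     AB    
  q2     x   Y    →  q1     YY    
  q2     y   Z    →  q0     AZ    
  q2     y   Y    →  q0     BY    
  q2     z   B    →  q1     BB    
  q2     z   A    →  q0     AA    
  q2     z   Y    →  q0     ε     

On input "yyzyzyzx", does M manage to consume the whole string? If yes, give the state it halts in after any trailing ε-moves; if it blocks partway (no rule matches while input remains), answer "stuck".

(q0, yyzyzyzx, Z)
  read y, top Z: go to q0, push BBZ → (q0, yzyzyzx, BBZ)
  read y, top B: go to q2, push ε → (q2, zyzyzx, BZ)
  read z, top B: go to q1, push BB → (q1, yzyzx, BBZ)
  read y, top B: go to q1, push AB → (q1, zyzx, ABBZ)
  read z, top A: go to q0, push ε → (q0, yzx, BBZ)
  read y, top B: go to q2, push ε → (q2, zx, BZ)
  read z, top B: go to q1, push BB → (q1, x, BBZ)
No transition for (q1, x, top B); M blocks with input x remaining.

stuck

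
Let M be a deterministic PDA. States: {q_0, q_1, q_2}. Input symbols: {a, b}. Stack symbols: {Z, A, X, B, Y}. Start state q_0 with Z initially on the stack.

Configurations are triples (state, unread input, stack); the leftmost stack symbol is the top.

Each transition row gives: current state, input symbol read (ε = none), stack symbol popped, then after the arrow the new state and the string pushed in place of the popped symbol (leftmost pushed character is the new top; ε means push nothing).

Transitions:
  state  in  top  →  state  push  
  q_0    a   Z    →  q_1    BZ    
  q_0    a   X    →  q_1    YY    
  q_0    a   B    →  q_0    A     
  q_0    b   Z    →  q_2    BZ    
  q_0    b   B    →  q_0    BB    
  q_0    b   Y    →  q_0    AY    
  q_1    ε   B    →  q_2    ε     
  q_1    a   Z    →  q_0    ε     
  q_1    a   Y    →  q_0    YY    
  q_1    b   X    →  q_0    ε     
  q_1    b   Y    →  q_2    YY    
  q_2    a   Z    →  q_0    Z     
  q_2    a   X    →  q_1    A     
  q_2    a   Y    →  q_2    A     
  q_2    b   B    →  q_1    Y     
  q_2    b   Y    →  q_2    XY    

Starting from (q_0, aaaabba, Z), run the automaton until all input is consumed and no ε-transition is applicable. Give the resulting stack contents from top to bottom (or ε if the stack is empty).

YYZ

(q_0, aaaabba, Z)
  read a, top Z: go to q_1, push BZ → (q_1, aaabba, BZ)
  ε-move, top B: go to q_2, push ε → (q_2, aaabba, Z)
  read a, top Z: go to q_0, push Z → (q_0, aabba, Z)
  read a, top Z: go to q_1, push BZ → (q_1, abba, BZ)
  ε-move, top B: go to q_2, push ε → (q_2, abba, Z)
  read a, top Z: go to q_0, push Z → (q_0, bba, Z)
  read b, top Z: go to q_2, push BZ → (q_2, ba, BZ)
  read b, top B: go to q_1, push Y → (q_1, a, YZ)
  read a, top Y: go to q_0, push YY → (q_0, ε, YYZ)
All input consumed in state q_0 with stack YYZ.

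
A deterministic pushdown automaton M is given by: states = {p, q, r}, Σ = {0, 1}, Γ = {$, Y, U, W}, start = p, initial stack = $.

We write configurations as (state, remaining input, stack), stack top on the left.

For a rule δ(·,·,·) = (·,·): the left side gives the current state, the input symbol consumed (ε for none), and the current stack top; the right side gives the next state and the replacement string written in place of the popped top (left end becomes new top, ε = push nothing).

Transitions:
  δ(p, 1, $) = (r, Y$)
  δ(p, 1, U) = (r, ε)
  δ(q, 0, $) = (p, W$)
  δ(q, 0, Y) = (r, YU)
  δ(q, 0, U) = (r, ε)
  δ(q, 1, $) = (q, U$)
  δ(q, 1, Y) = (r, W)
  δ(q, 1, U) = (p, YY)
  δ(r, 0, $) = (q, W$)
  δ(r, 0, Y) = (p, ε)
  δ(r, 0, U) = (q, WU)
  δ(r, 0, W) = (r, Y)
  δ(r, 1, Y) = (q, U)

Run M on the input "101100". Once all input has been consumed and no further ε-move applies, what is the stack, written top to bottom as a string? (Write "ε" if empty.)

W$

(p, 101100, $) ⊢ (r, 01100, Y$) ⊢ (p, 1100, $) ⊢ (r, 100, Y$) ⊢ (q, 00, U$) ⊢ (r, 0, $) ⊢ (q, ε, W$)
All input consumed in state q with stack W$.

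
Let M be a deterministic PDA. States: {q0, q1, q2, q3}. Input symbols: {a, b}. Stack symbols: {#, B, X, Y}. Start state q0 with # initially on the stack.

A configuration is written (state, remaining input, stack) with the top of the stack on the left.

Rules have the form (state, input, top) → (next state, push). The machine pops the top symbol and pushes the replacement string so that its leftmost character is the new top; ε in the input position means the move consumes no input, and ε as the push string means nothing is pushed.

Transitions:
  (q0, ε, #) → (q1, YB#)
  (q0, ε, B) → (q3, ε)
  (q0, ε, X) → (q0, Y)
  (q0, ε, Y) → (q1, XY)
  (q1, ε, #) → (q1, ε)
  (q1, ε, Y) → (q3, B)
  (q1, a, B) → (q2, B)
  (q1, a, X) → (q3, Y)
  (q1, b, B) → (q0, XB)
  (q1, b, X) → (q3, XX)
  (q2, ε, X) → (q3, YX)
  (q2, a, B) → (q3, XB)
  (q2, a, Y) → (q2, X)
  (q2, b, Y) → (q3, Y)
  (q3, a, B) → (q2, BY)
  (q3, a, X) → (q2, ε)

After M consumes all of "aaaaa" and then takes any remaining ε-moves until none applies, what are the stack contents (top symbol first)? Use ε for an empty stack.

BYB#

(q0, aaaaa, #)
  ε-move, top #: go to q1, push YB# → (q1, aaaaa, YB#)
  ε-move, top Y: go to q3, push B → (q3, aaaaa, BB#)
  read a, top B: go to q2, push BY → (q2, aaaa, BYB#)
  read a, top B: go to q3, push XB → (q3, aaa, XBYB#)
  read a, top X: go to q2, push ε → (q2, aa, BYB#)
  read a, top B: go to q3, push XB → (q3, a, XBYB#)
  read a, top X: go to q2, push ε → (q2, ε, BYB#)
All input consumed in state q2 with stack BYB#.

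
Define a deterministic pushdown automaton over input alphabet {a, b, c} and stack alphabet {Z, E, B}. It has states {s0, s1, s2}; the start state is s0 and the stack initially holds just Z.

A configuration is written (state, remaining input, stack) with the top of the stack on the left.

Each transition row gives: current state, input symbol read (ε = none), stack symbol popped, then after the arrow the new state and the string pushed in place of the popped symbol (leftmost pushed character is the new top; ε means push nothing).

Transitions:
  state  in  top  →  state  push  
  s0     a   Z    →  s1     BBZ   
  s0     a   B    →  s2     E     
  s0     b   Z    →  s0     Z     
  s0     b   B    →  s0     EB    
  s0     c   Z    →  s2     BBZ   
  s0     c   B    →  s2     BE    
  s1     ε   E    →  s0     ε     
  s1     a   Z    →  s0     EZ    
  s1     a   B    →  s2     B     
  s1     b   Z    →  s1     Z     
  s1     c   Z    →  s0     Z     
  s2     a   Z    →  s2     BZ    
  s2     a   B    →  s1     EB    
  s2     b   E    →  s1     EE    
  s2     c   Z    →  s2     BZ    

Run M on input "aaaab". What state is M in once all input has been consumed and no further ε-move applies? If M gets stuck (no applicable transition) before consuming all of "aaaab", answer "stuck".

s0

(s0, aaaab, Z)
  read a, top Z: go to s1, push BBZ → (s1, aaab, BBZ)
  read a, top B: go to s2, push B → (s2, aab, BBZ)
  read a, top B: go to s1, push EB → (s1, ab, EBBZ)
  ε-move, top E: go to s0, push ε → (s0, ab, BBZ)
  read a, top B: go to s2, push E → (s2, b, EBZ)
  read b, top E: go to s1, push EE → (s1, ε, EEBZ)
  ε-move, top E: go to s0, push ε → (s0, ε, EBZ)
All input consumed; M is in state s0.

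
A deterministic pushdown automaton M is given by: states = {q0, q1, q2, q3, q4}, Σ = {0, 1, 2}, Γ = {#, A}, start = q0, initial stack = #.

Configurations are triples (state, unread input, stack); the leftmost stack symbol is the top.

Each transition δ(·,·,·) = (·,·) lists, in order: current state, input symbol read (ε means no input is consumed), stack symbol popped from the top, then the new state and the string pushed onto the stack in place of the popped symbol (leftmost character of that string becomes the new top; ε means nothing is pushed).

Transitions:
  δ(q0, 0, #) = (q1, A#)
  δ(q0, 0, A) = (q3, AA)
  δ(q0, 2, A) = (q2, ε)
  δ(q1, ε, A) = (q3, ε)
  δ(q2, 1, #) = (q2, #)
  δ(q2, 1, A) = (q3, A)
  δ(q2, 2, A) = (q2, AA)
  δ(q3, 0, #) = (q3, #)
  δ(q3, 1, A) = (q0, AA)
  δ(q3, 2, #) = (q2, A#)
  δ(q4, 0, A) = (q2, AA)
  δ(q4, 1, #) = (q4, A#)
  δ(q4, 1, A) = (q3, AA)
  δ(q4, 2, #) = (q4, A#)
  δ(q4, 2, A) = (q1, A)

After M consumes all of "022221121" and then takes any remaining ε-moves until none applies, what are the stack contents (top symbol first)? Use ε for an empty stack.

AAAA#

(q0, 022221121, #) ⊢ (q1, 22221121, A#) ⊢ (q3, 22221121, #) ⊢ (q2, 2221121, A#) ⊢ (q2, 221121, AA#) ⊢ (q2, 21121, AAA#) ⊢ (q2, 1121, AAAA#) ⊢ (q3, 121, AAAA#) ⊢ (q0, 21, AAAAA#) ⊢ (q2, 1, AAAA#) ⊢ (q3, ε, AAAA#)
All input consumed in state q3 with stack AAAA#.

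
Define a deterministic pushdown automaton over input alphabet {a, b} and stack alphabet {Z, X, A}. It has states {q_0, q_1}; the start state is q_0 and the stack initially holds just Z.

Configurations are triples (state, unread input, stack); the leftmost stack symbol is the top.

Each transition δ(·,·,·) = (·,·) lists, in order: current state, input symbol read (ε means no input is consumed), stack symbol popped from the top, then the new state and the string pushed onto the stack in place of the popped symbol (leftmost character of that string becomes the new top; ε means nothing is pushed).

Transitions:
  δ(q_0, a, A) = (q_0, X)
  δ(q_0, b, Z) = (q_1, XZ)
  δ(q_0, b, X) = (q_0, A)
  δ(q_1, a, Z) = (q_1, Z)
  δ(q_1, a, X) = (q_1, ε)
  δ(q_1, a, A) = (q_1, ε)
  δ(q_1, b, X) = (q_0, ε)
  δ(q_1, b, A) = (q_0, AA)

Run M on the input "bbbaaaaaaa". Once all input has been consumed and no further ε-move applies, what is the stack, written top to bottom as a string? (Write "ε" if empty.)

(q_0, bbbaaaaaaa, Z) ⊢ (q_1, bbaaaaaaa, XZ) ⊢ (q_0, baaaaaaa, Z) ⊢ (q_1, aaaaaaa, XZ) ⊢ (q_1, aaaaaa, Z) ⊢ (q_1, aaaaa, Z) ⊢ (q_1, aaaa, Z) ⊢ (q_1, aaa, Z) ⊢ (q_1, aa, Z) ⊢ (q_1, a, Z) ⊢ (q_1, ε, Z)
All input consumed in state q_1 with stack Z.

Z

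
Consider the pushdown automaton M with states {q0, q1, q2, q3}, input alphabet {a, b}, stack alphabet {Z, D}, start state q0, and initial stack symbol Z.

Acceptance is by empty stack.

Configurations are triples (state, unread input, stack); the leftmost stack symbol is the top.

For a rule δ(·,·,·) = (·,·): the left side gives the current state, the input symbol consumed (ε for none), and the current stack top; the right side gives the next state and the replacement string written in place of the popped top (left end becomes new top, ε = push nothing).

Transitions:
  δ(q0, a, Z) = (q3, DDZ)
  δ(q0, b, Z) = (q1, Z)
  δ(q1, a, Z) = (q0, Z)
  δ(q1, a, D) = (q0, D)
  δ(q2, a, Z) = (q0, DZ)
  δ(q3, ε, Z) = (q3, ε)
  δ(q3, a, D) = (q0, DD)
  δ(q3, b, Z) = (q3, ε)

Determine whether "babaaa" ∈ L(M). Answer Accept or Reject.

Reject

No computation consumes all input and empties the stack.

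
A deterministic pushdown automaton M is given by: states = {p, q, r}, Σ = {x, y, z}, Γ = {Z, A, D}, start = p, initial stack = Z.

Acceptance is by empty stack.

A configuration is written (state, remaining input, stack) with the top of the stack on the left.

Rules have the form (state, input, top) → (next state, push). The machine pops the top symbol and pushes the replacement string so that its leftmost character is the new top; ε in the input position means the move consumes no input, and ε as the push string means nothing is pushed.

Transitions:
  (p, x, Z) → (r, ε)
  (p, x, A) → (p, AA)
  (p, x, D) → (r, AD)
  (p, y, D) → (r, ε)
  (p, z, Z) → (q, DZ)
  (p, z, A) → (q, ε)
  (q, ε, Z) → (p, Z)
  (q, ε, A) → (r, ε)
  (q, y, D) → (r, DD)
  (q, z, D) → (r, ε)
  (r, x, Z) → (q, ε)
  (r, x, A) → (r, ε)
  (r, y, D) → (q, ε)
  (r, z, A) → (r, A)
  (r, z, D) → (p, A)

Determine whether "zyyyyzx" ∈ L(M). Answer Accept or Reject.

(p, zyyyyzx, Z)
  read z, top Z: go to q, push DZ → (q, yyyyzx, DZ)
  read y, top D: go to r, push DD → (r, yyyzx, DDZ)
  read y, top D: go to q, push ε → (q, yyzx, DZ)
  read y, top D: go to r, push DD → (r, yzx, DDZ)
  read y, top D: go to q, push ε → (q, zx, DZ)
  read z, top D: go to r, push ε → (r, x, Z)
  read x, top Z: go to q, push ε → (q, ε, ε)
All input consumed and the stack is empty.

Accept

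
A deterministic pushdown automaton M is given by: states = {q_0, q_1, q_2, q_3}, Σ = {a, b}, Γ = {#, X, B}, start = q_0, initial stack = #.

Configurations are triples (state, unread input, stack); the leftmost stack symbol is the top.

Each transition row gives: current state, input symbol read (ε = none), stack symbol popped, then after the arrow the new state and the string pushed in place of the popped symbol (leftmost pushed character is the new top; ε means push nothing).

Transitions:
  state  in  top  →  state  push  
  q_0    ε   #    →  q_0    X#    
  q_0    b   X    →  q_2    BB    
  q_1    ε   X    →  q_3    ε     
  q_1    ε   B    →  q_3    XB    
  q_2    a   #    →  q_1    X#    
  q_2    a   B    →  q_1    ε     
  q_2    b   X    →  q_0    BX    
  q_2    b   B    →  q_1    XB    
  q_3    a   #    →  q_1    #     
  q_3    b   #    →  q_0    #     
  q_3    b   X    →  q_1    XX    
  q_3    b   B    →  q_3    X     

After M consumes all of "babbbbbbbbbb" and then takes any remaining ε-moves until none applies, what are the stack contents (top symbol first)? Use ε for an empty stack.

(q_0, babbbbbbbbbb, #)
  ε-move, top #: go to q_0, push X# → (q_0, babbbbbbbbbb, X#)
  read b, top X: go to q_2, push BB → (q_2, abbbbbbbbbb, BB#)
  read a, top B: go to q_1, push ε → (q_1, bbbbbbbbbb, B#)
  ε-move, top B: go to q_3, push XB → (q_3, bbbbbbbbbb, XB#)
  read b, top X: go to q_1, push XX → (q_1, bbbbbbbbb, XXB#)
  ε-move, top X: go to q_3, push ε → (q_3, bbbbbbbbb, XB#)
  read b, top X: go to q_1, push XX → (q_1, bbbbbbbb, XXB#)
  ε-move, top X: go to q_3, push ε → (q_3, bbbbbbbb, XB#)
  read b, top X: go to q_1, push XX → (q_1, bbbbbbb, XXB#)
  ε-move, top X: go to q_3, push ε → (q_3, bbbbbbb, XB#)
  read b, top X: go to q_1, push XX → (q_1, bbbbbb, XXB#)
  ε-move, top X: go to q_3, push ε → (q_3, bbbbbb, XB#)
  read b, top X: go to q_1, push XX → (q_1, bbbbb, XXB#)
  ε-move, top X: go to q_3, push ε → (q_3, bbbbb, XB#)
  read b, top X: go to q_1, push XX → (q_1, bbbb, XXB#)
  ε-move, top X: go to q_3, push ε → (q_3, bbbb, XB#)
  read b, top X: go to q_1, push XX → (q_1, bbb, XXB#)
  ε-move, top X: go to q_3, push ε → (q_3, bbb, XB#)
  read b, top X: go to q_1, push XX → (q_1, bb, XXB#)
  ε-move, top X: go to q_3, push ε → (q_3, bb, XB#)
  read b, top X: go to q_1, push XX → (q_1, b, XXB#)
  ε-move, top X: go to q_3, push ε → (q_3, b, XB#)
  read b, top X: go to q_1, push XX → (q_1, ε, XXB#)
  ε-move, top X: go to q_3, push ε → (q_3, ε, XB#)
All input consumed in state q_3 with stack XB#.

XB#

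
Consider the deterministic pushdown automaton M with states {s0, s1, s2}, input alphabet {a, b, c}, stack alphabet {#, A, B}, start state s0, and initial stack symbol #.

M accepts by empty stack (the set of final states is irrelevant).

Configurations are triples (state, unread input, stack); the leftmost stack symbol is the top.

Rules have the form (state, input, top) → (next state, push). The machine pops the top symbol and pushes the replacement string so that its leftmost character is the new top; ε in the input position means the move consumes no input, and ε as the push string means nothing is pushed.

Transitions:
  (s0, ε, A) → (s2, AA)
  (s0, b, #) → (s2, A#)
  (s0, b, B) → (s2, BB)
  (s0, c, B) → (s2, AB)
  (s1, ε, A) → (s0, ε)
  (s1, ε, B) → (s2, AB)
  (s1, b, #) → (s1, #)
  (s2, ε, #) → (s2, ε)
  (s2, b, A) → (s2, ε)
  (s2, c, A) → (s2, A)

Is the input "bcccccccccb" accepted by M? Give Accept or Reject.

Accept

(s0, bcccccccccb, #)
  read b, top #: go to s2, push A# → (s2, cccccccccb, A#)
  read c, top A: go to s2, push A → (s2, ccccccccb, A#)
  read c, top A: go to s2, push A → (s2, cccccccb, A#)
  read c, top A: go to s2, push A → (s2, ccccccb, A#)
  read c, top A: go to s2, push A → (s2, cccccb, A#)
  read c, top A: go to s2, push A → (s2, ccccb, A#)
  read c, top A: go to s2, push A → (s2, cccb, A#)
  read c, top A: go to s2, push A → (s2, ccb, A#)
  read c, top A: go to s2, push A → (s2, cb, A#)
  read c, top A: go to s2, push A → (s2, b, A#)
  read b, top A: go to s2, push ε → (s2, ε, #)
  ε-move, top #: go to s2, push ε → (s2, ε, ε)
All input consumed and the stack is empty.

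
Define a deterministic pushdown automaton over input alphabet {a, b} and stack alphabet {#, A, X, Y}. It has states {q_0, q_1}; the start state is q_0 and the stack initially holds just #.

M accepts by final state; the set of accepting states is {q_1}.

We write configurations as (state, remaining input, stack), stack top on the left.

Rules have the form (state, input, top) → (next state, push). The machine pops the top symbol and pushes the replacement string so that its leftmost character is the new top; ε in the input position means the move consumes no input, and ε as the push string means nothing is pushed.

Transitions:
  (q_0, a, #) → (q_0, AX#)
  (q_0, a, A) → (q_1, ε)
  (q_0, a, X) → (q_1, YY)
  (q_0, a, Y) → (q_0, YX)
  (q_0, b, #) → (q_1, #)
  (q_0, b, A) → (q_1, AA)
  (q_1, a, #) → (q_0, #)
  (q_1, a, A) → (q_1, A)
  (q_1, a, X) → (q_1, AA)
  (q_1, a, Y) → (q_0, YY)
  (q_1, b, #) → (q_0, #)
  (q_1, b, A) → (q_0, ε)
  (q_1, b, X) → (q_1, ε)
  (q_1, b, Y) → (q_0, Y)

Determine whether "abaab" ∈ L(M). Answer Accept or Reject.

Reject

(q_0, abaab, #)
  read a, top #: go to q_0, push AX# → (q_0, baab, AX#)
  read b, top A: go to q_1, push AA → (q_1, aab, AAX#)
  read a, top A: go to q_1, push A → (q_1, ab, AAX#)
  read a, top A: go to q_1, push A → (q_1, b, AAX#)
  read b, top A: go to q_0, push ε → (q_0, ε, AX#)
All input consumed; state q_0 ∉ F and no further ε-move applies.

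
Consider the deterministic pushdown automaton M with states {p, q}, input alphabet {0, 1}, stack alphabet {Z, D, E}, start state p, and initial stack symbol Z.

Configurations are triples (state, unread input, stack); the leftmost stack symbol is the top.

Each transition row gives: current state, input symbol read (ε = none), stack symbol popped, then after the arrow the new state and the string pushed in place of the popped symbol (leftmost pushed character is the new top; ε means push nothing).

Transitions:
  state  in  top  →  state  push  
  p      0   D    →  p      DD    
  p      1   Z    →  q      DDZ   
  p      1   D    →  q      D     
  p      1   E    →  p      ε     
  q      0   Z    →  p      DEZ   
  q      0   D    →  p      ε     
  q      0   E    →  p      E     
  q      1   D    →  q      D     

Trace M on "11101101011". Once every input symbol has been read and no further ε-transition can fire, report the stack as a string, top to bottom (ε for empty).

(p, 11101101011, Z) ⊢ (q, 1101101011, DDZ) ⊢ (q, 101101011, DDZ) ⊢ (q, 01101011, DDZ) ⊢ (p, 1101011, DZ) ⊢ (q, 101011, DZ) ⊢ (q, 01011, DZ) ⊢ (p, 1011, Z) ⊢ (q, 011, DDZ) ⊢ (p, 11, DZ) ⊢ (q, 1, DZ) ⊢ (q, ε, DZ)
All input consumed in state q with stack DZ.

DZ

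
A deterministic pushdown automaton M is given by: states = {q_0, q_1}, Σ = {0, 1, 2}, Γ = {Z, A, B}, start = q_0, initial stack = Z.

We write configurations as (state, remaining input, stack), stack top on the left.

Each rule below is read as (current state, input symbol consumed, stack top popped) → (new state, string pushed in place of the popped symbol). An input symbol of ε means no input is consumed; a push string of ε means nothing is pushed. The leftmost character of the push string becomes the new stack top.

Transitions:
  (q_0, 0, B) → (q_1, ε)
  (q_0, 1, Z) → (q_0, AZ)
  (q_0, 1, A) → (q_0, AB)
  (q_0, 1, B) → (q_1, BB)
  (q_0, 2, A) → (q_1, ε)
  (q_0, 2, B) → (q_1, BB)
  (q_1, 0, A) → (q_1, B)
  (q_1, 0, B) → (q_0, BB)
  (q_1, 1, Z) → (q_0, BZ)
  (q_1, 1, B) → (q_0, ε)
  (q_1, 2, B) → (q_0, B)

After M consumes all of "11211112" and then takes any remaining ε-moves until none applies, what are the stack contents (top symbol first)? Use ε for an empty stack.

BBZ

(q_0, 11211112, Z)
  read 1, top Z: go to q_0, push AZ → (q_0, 1211112, AZ)
  read 1, top A: go to q_0, push AB → (q_0, 211112, ABZ)
  read 2, top A: go to q_1, push ε → (q_1, 11112, BZ)
  read 1, top B: go to q_0, push ε → (q_0, 1112, Z)
  read 1, top Z: go to q_0, push AZ → (q_0, 112, AZ)
  read 1, top A: go to q_0, push AB → (q_0, 12, ABZ)
  read 1, top A: go to q_0, push AB → (q_0, 2, ABBZ)
  read 2, top A: go to q_1, push ε → (q_1, ε, BBZ)
All input consumed in state q_1 with stack BBZ.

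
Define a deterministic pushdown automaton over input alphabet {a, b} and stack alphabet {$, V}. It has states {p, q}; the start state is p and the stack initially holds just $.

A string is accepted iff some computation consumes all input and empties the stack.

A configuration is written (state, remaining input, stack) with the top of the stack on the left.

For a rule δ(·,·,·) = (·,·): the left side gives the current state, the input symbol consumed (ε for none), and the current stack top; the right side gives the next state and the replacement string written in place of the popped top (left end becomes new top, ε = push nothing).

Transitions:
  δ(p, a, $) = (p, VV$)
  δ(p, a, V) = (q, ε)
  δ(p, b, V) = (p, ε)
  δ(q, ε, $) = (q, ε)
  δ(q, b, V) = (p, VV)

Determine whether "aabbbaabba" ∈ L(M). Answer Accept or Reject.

Accept

(p, aabbbaabba, $) ⊢ (p, abbbaabba, VV$) ⊢ (q, bbbaabba, V$) ⊢ (p, bbaabba, VV$) ⊢ (p, baabba, V$) ⊢ (p, aabba, $) ⊢ (p, abba, VV$) ⊢ (q, bba, V$) ⊢ (p, ba, VV$) ⊢ (p, a, V$) ⊢ (q, ε, $) ⊢ (q, ε, ε)
All input consumed and the stack is empty.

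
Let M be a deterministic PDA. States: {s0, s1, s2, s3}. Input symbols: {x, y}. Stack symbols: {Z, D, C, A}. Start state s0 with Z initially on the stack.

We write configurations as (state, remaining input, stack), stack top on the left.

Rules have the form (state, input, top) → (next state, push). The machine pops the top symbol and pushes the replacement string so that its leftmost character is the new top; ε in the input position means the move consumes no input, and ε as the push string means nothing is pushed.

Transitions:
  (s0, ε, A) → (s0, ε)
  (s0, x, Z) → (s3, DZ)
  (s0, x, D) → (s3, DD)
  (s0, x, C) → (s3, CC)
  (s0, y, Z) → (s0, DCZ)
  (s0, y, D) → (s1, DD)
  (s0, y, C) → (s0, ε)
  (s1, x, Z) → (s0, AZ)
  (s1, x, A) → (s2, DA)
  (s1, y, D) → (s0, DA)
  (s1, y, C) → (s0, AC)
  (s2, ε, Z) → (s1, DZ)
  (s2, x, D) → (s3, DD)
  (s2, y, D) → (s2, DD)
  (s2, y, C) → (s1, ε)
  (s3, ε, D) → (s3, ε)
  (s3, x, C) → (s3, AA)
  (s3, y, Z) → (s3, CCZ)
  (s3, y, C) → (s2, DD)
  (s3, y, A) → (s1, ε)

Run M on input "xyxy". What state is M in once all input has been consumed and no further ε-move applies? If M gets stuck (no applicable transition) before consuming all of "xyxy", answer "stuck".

s1

(s0, xyxy, Z) ⊢ (s3, yxy, DZ) ⊢ (s3, yxy, Z) ⊢ (s3, xy, CCZ) ⊢ (s3, y, AACZ) ⊢ (s1, ε, ACZ)
All input consumed; M is in state s1.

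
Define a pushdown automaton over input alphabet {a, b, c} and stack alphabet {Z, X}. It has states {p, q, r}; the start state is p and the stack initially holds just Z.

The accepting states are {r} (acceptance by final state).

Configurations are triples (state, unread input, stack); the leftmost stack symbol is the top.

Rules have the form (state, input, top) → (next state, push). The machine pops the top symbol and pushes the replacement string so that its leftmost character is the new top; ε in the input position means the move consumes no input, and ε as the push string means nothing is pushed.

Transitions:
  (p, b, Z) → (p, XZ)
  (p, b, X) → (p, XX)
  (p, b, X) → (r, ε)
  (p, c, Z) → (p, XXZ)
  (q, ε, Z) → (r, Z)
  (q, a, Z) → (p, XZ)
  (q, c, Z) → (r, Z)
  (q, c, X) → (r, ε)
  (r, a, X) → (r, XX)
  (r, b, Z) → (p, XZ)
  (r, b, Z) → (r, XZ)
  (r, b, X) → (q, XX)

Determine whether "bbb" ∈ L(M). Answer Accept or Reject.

One accepting computation: (p, bbb, Z) ⊢ (p, bb, XZ) ⊢ (p, b, XXZ) ⊢ (r, ε, XZ)
All input consumed and state r ∈ F.

Accept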